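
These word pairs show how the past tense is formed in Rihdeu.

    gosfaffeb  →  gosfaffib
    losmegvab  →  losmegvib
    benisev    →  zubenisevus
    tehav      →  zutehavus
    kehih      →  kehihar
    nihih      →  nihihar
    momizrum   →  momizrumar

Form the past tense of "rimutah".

rimutahar

gosfaffeb and benisev both have last vowel 'e' yet inflect differently (gosfaffib, zubenisevus), so the last vowel is not what conditions the rule; the final letter is.
"rimutah" ends in -h. The stems ending in -h (kehih → kehihar, nihih → nihihar) add -ar.
The other patterns: stems ending in -b change the last vowel to 'i'; stems ending in -v add zu- … -us around the stem.
So rimutah → rimutahar.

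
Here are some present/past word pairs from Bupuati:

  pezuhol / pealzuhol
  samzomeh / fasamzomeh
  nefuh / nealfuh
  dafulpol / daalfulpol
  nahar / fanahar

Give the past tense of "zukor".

nefuh and samzomeh both end in -h yet inflect differently (nealfuh, fasamzomeh), so the final letter is not what conditions the rule; the last vowel is.
"zukor" has last vowel 'o'. The stems whose last vowel is 'o' (pezuhol → pealzuhol, dafulpol → daalfulpol) insert -al- after the first vowel.
So zukor → zualkor.

zualkor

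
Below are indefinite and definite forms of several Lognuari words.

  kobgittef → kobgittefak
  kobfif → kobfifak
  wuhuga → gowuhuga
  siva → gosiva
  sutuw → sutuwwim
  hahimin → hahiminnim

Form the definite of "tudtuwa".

gotudtuwa

"tudtuwa" ends in -a. The stems ending in -a (wuhuga → gowuhuga, siva → gosiva) add the prefix go-.
The other patterns: stems ending in -f add -ak; stems ending in -n or -w double the final consonant and add -im.
So tudtuwa → gotudtuwa.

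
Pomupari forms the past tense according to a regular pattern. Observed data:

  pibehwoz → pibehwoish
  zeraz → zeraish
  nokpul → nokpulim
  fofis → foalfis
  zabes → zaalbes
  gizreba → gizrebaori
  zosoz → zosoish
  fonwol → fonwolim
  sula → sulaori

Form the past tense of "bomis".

boalmis

zosoz and fonwol both have last vowel 'o' yet inflect differently (zosoish, fonwolim), so the last vowel is not what conditions the rule; the final letter is.
"bomis" ends in -s. The stems ending in -s (fofis → foalfis, zabes → zaalbes) insert -al- after the first vowel.
The other patterns: stems ending in -z drop the final letter and add -ish; stems ending in -l add -im; stems ending in -a add -ori.
So bomis → boalmis.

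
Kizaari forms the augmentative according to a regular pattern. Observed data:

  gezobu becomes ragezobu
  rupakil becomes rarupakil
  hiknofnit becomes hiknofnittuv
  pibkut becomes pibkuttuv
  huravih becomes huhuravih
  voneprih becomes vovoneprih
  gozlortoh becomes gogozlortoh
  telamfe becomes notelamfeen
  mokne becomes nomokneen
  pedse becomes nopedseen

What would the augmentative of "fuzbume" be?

rupakil and hiknofnit both have last vowel 'i' yet inflect differently (rarupakil, hiknofnittuv), so the last vowel is not what conditions the rule; the final letter is.
"fuzbume" ends in -e. The stems ending in -e (telamfe → notelamfeen, mokne → nomokneen, pedse → nopedseen) add no- … -en around the stem.
So fuzbume → nofuzbumeen.

nofuzbumeen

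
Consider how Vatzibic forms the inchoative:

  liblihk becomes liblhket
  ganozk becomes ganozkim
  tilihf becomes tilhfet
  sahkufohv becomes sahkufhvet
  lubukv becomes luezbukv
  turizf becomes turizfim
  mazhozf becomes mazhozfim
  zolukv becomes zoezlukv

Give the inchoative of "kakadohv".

"kakadohv" has second-to-last letter 'h'. The stems whose second-to-last letter is 'h' (tilihf → tilhfet, liblihk → liblhket, sahkufohv → sahkufhvet) delete the last vowel and add -et.
The other patterns: stems whose second-to-last letter is 'k' insert -ez- after the first vowel; stems whose second-to-last letter is 'z' add -im.
So kakadohv → kakadhvet.

kakadhvet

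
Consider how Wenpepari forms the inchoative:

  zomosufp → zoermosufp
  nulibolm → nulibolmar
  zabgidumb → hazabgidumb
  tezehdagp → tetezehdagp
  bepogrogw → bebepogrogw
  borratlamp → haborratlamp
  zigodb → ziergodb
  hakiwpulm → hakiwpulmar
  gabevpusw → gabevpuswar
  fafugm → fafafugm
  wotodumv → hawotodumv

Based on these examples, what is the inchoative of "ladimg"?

haladimg

borratlamp and tezehdagp both end in -p yet inflect differently (haborratlamp, tetezehdagp), so the final letter is not what conditions the rule; the second-to-last letter is.
"ladimg" has second-to-last letter 'm'. The stems whose second-to-last letter is 'm' (zabgidumb → hazabgidumb, borratlamp → haborratlamp, wotodumv → hawotodumv) add the prefix ha-.
The other patterns: stems whose second-to-last letter is 'g' repeat the first consonant+vowel as a prefix; stems whose second-to-last letter is 'l' or 's' add -ar; stems whose second-to-last letter is 'd' or 'f' insert -er- after the first vowel.
So ladimg → haladimg.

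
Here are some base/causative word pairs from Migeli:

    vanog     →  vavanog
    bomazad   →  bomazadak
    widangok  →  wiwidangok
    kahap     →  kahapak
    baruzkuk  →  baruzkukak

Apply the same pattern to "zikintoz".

zizikintoz

"zikintoz" has last vowel 'o'. The stems whose last vowel is 'o' (widangok → wiwidangok, vanog → vavanog) repeat the first consonant+vowel as a prefix.
The other pattern: stems whose last vowel is 'a' or 'u' add -ak.
So zikintoz → zizikintoz.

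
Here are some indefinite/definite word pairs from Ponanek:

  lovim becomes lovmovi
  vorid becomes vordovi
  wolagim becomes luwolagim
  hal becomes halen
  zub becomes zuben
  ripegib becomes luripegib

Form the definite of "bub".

buben

lovim and wolagim both end in -m yet inflect differently (lovmovi, luwolagim), so the final letter is not what conditions the rule; the number of vowels is.
"bub" has 1 vowel. The stems with 1 vowel (zub → zuben, hal → halen) add -en.
The other patterns: stems with 2 vowels delete the last vowel and add -ovi; stems with 3 vowels add the prefix lu-.
So bub → buben.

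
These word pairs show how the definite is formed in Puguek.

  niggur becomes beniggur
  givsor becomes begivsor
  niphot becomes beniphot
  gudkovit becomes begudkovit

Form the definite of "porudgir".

Every pair shown (niggur → beniggur, givsor → begivsor, niphot → beniphot, …) follows the same rule: add the prefix be-.
So porudgir → beporudgir.

beporudgir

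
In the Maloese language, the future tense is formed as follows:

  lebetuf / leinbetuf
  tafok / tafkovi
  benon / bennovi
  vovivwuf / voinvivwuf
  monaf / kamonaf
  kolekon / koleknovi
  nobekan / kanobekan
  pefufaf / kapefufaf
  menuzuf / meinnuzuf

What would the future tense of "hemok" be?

hemkovi

kolekon and nobekan both end in -n yet inflect differently (koleknovi, kanobekan), so the final letter is not what conditions the rule; the last vowel is.
"hemok" has last vowel 'o'. The stems whose last vowel is 'o' (tafok → tafkovi, kolekon → koleknovi, benon → bennovi) delete the last vowel and add -ovi.
So hemok → hemkovi.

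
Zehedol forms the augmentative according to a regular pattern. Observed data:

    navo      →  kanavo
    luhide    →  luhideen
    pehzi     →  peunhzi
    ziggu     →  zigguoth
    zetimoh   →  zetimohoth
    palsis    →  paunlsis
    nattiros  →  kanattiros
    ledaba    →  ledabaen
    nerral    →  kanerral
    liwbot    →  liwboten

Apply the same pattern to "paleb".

paunleb

palsis and nattiros both end in -s yet inflect differently (paunlsis, kanattiros), so the final letter is not what conditions the rule; the first letter is.
"paleb" begins with p-. The stems beginning with p- (palsis → paunlsis, pehzi → peunhzi) insert -un- after the first vowel.
The other patterns: stems beginning with z- add -oth; stems beginning with l- add -en; stems beginning with n- add the prefix ka-.
So paleb → paunleb.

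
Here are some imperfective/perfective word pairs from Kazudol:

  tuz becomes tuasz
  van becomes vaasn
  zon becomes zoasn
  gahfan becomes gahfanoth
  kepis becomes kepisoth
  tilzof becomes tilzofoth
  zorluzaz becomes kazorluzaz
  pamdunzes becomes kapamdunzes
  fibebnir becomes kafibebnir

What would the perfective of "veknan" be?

van and gahfan both end in -n yet inflect differently (vaasn, gahfanoth), so the final letter is not what conditions the rule; the number of vowels is.
"veknan" has 2 vowels. The stems with 2 vowels (gahfan → gahfanoth, kepis → kepisoth, tilzof → tilzofoth) add -oth.
The other patterns: stems with 1 vowel insert -as- after the first vowel; stems with 3 vowels add the prefix ka-.
So veknan → veknanoth.

veknanoth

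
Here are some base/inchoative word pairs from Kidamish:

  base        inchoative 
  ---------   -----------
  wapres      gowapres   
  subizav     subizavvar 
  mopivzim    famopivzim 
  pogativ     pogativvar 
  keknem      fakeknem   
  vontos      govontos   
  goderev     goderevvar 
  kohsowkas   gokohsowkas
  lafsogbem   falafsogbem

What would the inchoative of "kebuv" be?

goderev and lafsogbem both have last vowel 'e' yet inflect differently (goderevvar, falafsogbem), so the last vowel is not what conditions the rule; the final letter is.
"kebuv" ends in -v. The stems ending in -v (subizav → subizavvar, goderev → goderevvar, pogativ → pogativvar) double the final consonant and add -ar.
The other patterns: stems ending in -m add the prefix fa-; stems ending in -s add the prefix go-.
So kebuv → kebuvvar.

kebuvvar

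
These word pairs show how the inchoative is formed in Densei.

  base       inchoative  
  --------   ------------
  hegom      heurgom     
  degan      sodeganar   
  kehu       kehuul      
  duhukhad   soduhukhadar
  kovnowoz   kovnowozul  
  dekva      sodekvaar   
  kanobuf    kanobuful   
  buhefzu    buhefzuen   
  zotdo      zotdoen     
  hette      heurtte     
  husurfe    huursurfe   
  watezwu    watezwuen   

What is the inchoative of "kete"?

keteul

"kete" begins with k-. The stems beginning with k- (kovnowoz → kovnowozul, kehu → kehuul, kanobuf → kanobuful) add -ul.
The other patterns: stems beginning with d- add so- … -ar around the stem; stems beginning with h- insert -ur- after the first vowel; stems beginning with b-, w- or z- add -en.
So kete → keteul.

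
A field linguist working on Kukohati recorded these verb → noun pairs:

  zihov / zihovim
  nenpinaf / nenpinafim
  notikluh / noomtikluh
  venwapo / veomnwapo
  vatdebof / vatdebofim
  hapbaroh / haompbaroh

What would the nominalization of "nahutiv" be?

nahutivim

vatdebof and hapbaroh both have last vowel 'o' yet inflect differently (vatdebofim, haompbaroh), so the last vowel is not what conditions the rule; the final letter is.
"nahutiv" ends in -v. The one such stem in the data (zihov → zihovim) adds -im, so the same rule applies.
So nahutiv → nahutivim.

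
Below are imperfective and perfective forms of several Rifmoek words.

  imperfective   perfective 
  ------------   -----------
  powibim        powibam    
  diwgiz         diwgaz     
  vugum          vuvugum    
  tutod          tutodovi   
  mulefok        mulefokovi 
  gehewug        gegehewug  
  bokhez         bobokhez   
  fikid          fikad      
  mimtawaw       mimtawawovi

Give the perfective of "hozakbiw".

hozakbaw

"hozakbiw" has last vowel 'i'. The stems whose last vowel is 'i' (powibim → powibam, fikid → fikad, diwgiz → diwgaz) change the last vowel to 'a'.
The other patterns: stems whose last vowel is 'e' or 'u' repeat the first consonant+vowel as a prefix; stems whose last vowel is 'a' or 'o' add -ovi.
So hozakbiw → hozakbaw.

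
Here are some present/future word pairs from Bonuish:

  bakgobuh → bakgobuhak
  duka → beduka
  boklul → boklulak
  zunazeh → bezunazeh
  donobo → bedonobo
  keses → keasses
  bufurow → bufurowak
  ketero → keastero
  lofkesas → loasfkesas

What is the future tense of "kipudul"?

kiaspudul

"kipudul" begins with k-. The stems beginning with k- (ketero → keastero, keses → keasses) insert -as- after the first vowel.
The other patterns: stems beginning with b- add -ak; stems beginning with d- or z- add the prefix be-.
So kipudul → kiaspudul.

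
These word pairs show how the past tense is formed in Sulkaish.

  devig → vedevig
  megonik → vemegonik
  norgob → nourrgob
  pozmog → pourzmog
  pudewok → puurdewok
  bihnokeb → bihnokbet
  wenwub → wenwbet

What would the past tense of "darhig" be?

devig and pozmog both end in -g yet inflect differently (vedevig, pourzmog), so the final letter is not what conditions the rule; the last vowel is.
"darhig" has last vowel 'i'. The stems whose last vowel is 'i' (devig → vedevig, megonik → vemegonik) add the prefix ve-.
So darhig → vedarhig.

vedarhig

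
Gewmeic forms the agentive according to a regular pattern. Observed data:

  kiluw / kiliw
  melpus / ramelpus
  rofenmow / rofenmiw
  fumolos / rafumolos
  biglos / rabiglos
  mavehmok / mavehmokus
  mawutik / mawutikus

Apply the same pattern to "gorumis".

ragorumis

mavehmok and biglos both have last vowel 'o' yet inflect differently (mavehmokus, rabiglos), so the last vowel is not what conditions the rule; the final letter is.
"gorumis" ends in -s. The stems ending in -s (melpus → ramelpus, biglos → rabiglos, fumolos → rafumolos) add the prefix ra-.
The other patterns: stems ending in -k add -us; stems ending in -w change the last vowel to 'i'.
So gorumis → ragorumis.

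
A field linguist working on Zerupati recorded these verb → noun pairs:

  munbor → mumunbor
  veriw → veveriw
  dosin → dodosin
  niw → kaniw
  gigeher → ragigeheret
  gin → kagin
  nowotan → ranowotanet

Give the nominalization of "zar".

kazar

"zar" has 1 vowel. The stems with 1 vowel (niw → kaniw, gin → kagin) add the prefix ka-.
So zar → kazar.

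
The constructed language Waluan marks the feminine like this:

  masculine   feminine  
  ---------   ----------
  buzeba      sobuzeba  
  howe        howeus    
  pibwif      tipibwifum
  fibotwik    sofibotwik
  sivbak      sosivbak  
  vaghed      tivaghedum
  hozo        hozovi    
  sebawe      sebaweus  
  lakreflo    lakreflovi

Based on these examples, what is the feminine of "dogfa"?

sodogfa

howe and vaghed both have last vowel 'e' yet inflect differently (howeus, tivaghedum), so the last vowel is not what conditions the rule; the final letter is.
"dogfa" ends in -a. The one such stem in the data (buzeba → sobuzeba) adds the prefix so-, so the same rule applies.
The other patterns: stems ending in -e add -us; stems ending in -o drop the final letter and add -ovi; stems ending in -d or -f add ti- … -um around the stem.
So dogfa → sodogfa.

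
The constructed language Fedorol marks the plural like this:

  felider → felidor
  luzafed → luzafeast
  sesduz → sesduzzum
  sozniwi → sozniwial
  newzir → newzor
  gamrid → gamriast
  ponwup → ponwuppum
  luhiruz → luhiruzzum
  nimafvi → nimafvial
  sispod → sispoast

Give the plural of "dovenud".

"dovenud" ends in -d. The stems ending in -d (sispod → sispoast, luzafed → luzafeast, gamrid → gamriast) drop the final letter and add -ast.
The other patterns: stems ending in -i add -al; stems ending in -p or -z double the final consonant and add -um; stems ending in -r change the last vowel to 'o'.
So dovenud → dovenuast.

dovenuast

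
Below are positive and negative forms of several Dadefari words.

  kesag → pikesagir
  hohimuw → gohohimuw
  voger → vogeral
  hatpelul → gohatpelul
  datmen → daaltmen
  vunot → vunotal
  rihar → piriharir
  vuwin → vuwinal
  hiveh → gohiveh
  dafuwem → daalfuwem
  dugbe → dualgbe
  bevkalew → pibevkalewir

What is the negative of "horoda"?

gohoroda

vuwin and datmen both end in -n yet inflect differently (vuwinal, daaltmen), so the final letter is not what conditions the rule; the first letter is.
"horoda" begins with h-. The stems beginning with h- (hiveh → gohiveh, hohimuw → gohohimuw, hatpelul → gohatpelul) add the prefix go-.
The other patterns: stems beginning with v- add -al; stems beginning with d- insert -al- after the first vowel; stems beginning with b-, k- or r- add pi- … -ir around the stem.
So horoda → gohoroda.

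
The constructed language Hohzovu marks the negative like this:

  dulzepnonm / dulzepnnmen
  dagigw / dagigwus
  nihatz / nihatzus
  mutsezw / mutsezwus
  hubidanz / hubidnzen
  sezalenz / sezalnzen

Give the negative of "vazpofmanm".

vazpofmnmen

hubidanz and nihatz both end in -z yet inflect differently (hubidnzen, nihatzus), so the final letter is not what conditions the rule; the second-to-last letter is.
"vazpofmanm" has second-to-last letter 'n'. The stems whose second-to-last letter is 'n' (hubidanz → hubidnzen, dulzepnonm → dulzepnnmen, sezalenz → sezalnzen) delete the last vowel and add -en.
So vazpofmanm → vazpofmnmen.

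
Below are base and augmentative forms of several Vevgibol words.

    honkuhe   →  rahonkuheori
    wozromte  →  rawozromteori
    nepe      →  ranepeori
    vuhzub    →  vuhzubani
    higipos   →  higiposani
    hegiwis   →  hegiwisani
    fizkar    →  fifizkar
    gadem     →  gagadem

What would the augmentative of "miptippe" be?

honkuhe and gadem both have last vowel 'e' yet inflect differently (rahonkuheori, gagadem), so the last vowel is not what conditions the rule; the final letter is.
"miptippe" ends in -e. The stems ending in -e (honkuhe → rahonkuheori, wozromte → rawozromteori, nepe → ranepeori) add ra- … -ori around the stem.
The other patterns: stems ending in -b or -s add -ani; stems ending in -m or -r repeat the first consonant+vowel as a prefix.
So miptippe → ramiptippeori.

ramiptippeori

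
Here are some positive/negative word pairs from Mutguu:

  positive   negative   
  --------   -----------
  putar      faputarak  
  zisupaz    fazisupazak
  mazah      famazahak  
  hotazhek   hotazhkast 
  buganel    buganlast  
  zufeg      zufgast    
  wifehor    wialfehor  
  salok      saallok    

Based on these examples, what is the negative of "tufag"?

putar and wifehor both end in -r yet inflect differently (faputarak, wialfehor), so the final letter is not what conditions the rule; the last vowel is.
"tufag" has last vowel 'a'. The stems whose last vowel is 'a' (putar → faputarak, zisupaz → fazisupazak, mazah → famazahak) add fa- … -ak around the stem.
The other patterns: stems whose last vowel is 'e' delete the last vowel and add -ast; stems whose last vowel is 'o' insert -al- after the first vowel.
So tufag → fatufagak.

fatufagak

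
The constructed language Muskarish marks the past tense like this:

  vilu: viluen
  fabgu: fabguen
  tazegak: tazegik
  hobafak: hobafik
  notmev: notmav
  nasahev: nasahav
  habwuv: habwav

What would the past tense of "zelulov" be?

"zelulov" ends in -v. The stems ending in -v (notmev → notmav, nasahev → nasahav, habwuv → habwav) change the last vowel to 'a'.
The other patterns: stems ending in -u add -en; stems ending in -k change the last vowel to 'i'.
So zelulov → zelulav.

zelulav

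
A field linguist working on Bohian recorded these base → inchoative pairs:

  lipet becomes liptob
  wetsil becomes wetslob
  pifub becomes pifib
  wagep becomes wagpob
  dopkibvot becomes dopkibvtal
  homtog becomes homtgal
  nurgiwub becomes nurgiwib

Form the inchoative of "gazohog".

gazohgal

lipet and dopkibvot both end in -t yet inflect differently (liptob, dopkibvtal), so the final letter is not what conditions the rule; the last vowel is.
"gazohog" has last vowel 'o'. The stems whose last vowel is 'o' (dopkibvot → dopkibvtal, homtog → homtgal) delete the last vowel and add -al.
The other patterns: stems whose last vowel is 'e' or 'i' delete the last vowel and add -ob; stems whose last vowel is 'u' change the last vowel to 'i'.
So gazohog → gazohgal.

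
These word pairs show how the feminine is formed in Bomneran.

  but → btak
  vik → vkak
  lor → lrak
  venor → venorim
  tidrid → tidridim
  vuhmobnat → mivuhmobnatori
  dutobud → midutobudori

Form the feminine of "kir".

krak

lor and venor both end in -r yet inflect differently (lrak, venorim), so the final letter is not what conditions the rule; the number of vowels is.
"kir" has 1 vowel. The stems with 1 vowel (but → btak, vik → vkak, lor → lrak) delete the last vowel and add -ak.
So kir → krak.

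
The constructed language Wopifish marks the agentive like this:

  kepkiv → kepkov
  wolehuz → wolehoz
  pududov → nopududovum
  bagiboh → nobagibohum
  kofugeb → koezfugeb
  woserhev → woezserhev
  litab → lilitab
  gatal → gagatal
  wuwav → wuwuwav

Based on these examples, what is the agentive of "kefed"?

keezfed

"kefed" has last vowel 'e'. The stems whose last vowel is 'e' (kofugeb → koezfugeb, woserhev → woezserhev) insert -ez- after the first vowel.
So kefed → keezfed.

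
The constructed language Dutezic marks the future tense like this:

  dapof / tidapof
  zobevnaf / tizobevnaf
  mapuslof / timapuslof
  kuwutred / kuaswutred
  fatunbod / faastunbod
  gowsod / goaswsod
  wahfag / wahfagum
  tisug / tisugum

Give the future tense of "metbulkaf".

dapof and fatunbod both have last vowel 'o' yet inflect differently (tidapof, faastunbod), so the last vowel is not what conditions the rule; the final letter is.
"metbulkaf" ends in -f. The stems ending in -f (dapof → tidapof, zobevnaf → tizobevnaf, mapuslof → timapuslof) add the prefix ti-.
The other patterns: stems ending in -d insert -as- after the first vowel; stems ending in -g add -um.
So metbulkaf → timetbulkaf.

timetbulkaf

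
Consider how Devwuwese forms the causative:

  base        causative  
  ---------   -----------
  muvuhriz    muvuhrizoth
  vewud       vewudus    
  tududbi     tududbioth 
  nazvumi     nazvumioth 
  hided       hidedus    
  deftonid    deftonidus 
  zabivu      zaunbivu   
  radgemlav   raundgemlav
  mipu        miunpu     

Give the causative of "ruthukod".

"ruthukod" ends in -d. The stems ending in -d (hided → hidedus, deftonid → deftonidus, vewud → vewudus) add -us.
So ruthukod → ruthukodus.

ruthukodus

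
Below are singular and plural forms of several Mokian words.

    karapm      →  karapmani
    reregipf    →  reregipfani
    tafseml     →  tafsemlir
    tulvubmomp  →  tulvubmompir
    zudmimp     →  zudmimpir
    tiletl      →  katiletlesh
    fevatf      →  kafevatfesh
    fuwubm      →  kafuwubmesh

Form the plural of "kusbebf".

tafseml and tiletl both end in -l yet inflect differently (tafsemlir, katiletlesh), so the final letter is not what conditions the rule; the second-to-last letter is.
"kusbebf" has second-to-last letter 'b'. The one such stem in the data (fuwubm → kafuwubmesh) adds ka- … -esh around the stem, so the same rule applies.
The other patterns: stems whose second-to-last letter is 'p' add -ani; stems whose second-to-last letter is 'm' add -ir.
So kusbebf → kakusbebfesh.

kakusbebfesh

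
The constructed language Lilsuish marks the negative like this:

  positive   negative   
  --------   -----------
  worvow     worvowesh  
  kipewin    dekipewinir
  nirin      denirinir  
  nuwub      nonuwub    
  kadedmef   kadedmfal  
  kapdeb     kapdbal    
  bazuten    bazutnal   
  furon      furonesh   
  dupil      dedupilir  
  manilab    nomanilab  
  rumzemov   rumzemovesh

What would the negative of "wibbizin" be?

bazuten and furon both end in -n yet inflect differently (bazutnal, furonesh), so the final letter is not what conditions the rule; the last vowel is.
"wibbizin" has last vowel 'i'. The stems whose last vowel is 'i' (nirin → denirinir, kipewin → dekipewinir, dupil → dedupilir) add de- … -ir around the stem.
So wibbizin → dewibbizinir.

dewibbizinir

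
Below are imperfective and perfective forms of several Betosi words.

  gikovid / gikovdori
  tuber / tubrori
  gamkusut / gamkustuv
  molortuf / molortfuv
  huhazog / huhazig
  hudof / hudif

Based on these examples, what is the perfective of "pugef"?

pugfori

"pugef" has last vowel 'e'. The one such stem in the data (tuber → tubrori) deletes the last vowel and adds -ori (as does gikovid), so the same rule applies.
So pugef → pugfori.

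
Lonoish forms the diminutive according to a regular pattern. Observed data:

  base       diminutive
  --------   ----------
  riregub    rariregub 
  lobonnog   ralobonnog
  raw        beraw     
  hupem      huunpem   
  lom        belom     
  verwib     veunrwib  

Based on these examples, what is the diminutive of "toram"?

lom and hupem both end in -m yet inflect differently (belom, huunpem), so the final letter is not what conditions the rule; the number of vowels is.
"toram" has 2 vowels. The stems with 2 vowels (hupem → huunpem, verwib → veunrwib) insert -un- after the first vowel.
The other patterns: stems with 1 vowel add the prefix be-; stems with 3 vowels add the prefix ra-.
So toram → tounram.

tounram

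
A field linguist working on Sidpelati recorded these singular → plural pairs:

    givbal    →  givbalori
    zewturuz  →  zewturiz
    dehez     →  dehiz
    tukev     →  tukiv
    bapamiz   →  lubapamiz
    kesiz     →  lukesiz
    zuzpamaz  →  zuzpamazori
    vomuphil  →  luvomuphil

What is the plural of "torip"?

"torip" has last vowel 'i'. The stems whose last vowel is 'i' (bapamiz → lubapamiz, kesiz → lukesiz, vomuphil → luvomuphil) add the prefix lu-.
So torip → lutorip.

lutorip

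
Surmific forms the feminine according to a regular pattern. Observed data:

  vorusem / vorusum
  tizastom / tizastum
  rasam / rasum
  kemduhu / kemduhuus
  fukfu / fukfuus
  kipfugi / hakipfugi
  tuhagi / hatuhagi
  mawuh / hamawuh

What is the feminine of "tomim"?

tomum

kemduhu and mawuh both have last vowel 'u' yet inflect differently (kemduhuus, hamawuh), so the last vowel is not what conditions the rule; the final letter is.
"tomim" ends in -m. The stems ending in -m (vorusem → vorusum, tizastom → tizastum, rasam → rasum) change the last vowel to 'u'.
So tomim → tomum.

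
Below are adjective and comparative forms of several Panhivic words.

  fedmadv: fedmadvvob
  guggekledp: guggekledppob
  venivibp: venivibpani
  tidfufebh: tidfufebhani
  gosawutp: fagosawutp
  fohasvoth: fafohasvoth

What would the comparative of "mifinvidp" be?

guggekledp and venivibp both end in -p yet inflect differently (guggekledppob, venivibpani), so the final letter is not what conditions the rule; the second-to-last letter is.
"mifinvidp" has second-to-last letter 'd'. The stems whose second-to-last letter is 'd' (fedmadv → fedmadvvob, guggekledp → guggekledppob) double the final consonant and add -ob.
So mifinvidp → mifinvidppob.

mifinvidppob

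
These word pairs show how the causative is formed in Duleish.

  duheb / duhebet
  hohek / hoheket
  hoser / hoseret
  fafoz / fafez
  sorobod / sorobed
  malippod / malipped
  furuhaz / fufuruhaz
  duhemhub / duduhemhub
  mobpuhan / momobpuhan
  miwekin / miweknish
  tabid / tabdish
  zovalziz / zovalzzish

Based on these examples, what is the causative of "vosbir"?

vosbrish

"vosbir" has last vowel 'i'. The stems whose last vowel is 'i' (miwekin → miweknish, tabid → tabdish, zovalziz → zovalzzish) delete the last vowel and add -ish.
So vosbir → vosbrish.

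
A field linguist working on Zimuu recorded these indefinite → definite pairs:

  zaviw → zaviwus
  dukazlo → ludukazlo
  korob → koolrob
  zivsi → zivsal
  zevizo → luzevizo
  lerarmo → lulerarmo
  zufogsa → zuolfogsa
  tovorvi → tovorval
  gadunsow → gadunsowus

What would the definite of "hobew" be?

tovorvi and zaviw both have last vowel 'i' yet inflect differently (tovorval, zaviwus), so the last vowel is not what conditions the rule; the final letter is.
"hobew" ends in -w. The stems ending in -w (zaviw → zaviwus, gadunsow → gadunsowus) add -us.
The other patterns: stems ending in -i drop the final letter and add -al; stems ending in -o add the prefix lu-; stems ending in -a or -b insert -ol- after the first vowel.
So hobew → hobewus.

hobewus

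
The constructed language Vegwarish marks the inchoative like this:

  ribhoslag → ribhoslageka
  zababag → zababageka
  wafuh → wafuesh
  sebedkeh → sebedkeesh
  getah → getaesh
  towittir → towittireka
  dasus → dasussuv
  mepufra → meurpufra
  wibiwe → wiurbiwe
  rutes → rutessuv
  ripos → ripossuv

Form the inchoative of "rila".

zababag and getah both have last vowel 'a' yet inflect differently (zababageka, getaesh), so the last vowel is not what conditions the rule; the final letter is.
"rila" ends in -a. The one such stem in the data (mepufra → meurpufra) inserts -ur- after the first vowel (as does wibiwe), so the same rule applies.
The other patterns: stems ending in -g or -r add -eka; stems ending in -h drop the final letter and add -esh; stems ending in -s double the final consonant and add -uv.
So rila → riurla.

riurla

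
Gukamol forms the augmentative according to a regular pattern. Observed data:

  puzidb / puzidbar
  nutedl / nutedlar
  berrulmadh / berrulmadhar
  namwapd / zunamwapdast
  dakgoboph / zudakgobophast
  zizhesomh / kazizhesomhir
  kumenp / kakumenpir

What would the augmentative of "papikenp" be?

berrulmadh and dakgoboph both end in -h yet inflect differently (berrulmadhar, zudakgobophast), so the final letter is not what conditions the rule; the second-to-last letter is.
"papikenp" has second-to-last letter 'n'. The one such stem in the data (kumenp → kakumenpir) adds ka- … -ir around the stem, so the same rule applies.
The other patterns: stems whose second-to-last letter is 'd' add -ar; stems whose second-to-last letter is 'p' add zu- … -ast around the stem.
So papikenp → kapapikenpir.

kapapikenpir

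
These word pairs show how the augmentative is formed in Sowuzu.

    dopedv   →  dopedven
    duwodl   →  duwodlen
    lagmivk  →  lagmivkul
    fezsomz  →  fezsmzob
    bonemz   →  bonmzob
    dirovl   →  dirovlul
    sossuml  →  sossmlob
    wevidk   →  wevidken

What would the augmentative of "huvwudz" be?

huvwudzen

sossuml and duwodl both end in -l yet inflect differently (sossmlob, duwodlen), so the final letter is not what conditions the rule; the second-to-last letter is.
"huvwudz" has second-to-last letter 'd'. The stems whose second-to-last letter is 'd' (wevidk → wevidken, duwodl → duwodlen, dopedv → dopedven) add -en.
The other patterns: stems whose second-to-last letter is 'm' delete the last vowel and add -ob; stems whose second-to-last letter is 'v' add -ul.
So huvwudz → huvwudzen.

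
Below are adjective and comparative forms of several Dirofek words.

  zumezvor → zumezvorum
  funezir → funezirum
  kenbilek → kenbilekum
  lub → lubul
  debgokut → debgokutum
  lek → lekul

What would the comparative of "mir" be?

mirul

kenbilek and lek both end in -k yet inflect differently (kenbilekum, lekul), so the final letter is not what conditions the rule; the number of vowels is.
"mir" has 1 vowel. The stems with 1 vowel (lek → lekul, lub → lubul) add -ul.
The other pattern: stems with 3 vowels add -um.
So mir → mirul.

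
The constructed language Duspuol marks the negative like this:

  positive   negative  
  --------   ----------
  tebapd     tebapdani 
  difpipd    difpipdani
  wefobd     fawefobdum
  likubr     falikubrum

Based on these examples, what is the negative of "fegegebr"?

fafegegebrum

wefobd and difpipd both end in -d yet inflect differently (fawefobdum, difpipdani), so the final letter is not what conditions the rule; the second-to-last letter is.
"fegegebr" has second-to-last letter 'b'. The stems whose second-to-last letter is 'b' (likubr → falikubrum, wefobd → fawefobdum) add fa- … -um around the stem.
The other pattern: stems whose second-to-last letter is 'p' add -ani.
So fegegebr → fafegegebrum.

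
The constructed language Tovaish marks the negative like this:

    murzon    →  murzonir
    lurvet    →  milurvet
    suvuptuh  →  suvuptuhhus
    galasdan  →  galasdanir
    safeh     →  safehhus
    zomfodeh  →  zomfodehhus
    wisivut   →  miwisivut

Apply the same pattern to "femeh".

"femeh" ends in -h. The stems ending in -h (suvuptuh → suvuptuhhus, safeh → safehhus, zomfodeh → zomfodehhus) double the final consonant and add -us.
So femeh → femehhus.

femehhus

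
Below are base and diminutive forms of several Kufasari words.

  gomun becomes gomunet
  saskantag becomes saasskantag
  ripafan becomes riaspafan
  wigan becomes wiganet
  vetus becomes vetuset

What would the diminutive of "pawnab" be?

pawnabet

gomun and ripafan both end in -n yet inflect differently (gomunet, riaspafan), so the final letter is not what conditions the rule; the number of vowels is.
"pawnab" has 2 vowels. The stems with 2 vowels (gomun → gomunet, vetus → vetuset, wigan → wiganet) add -et.
So pawnab → pawnabet.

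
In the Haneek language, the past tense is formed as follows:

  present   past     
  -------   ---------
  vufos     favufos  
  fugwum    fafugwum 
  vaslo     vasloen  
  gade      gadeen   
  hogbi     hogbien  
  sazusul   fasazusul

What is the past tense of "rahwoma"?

vufos and vaslo both have last vowel 'o' yet inflect differently (favufos, vasloen), so the last vowel is not what conditions the rule; whether the stem ends in a vowel or a consonant is.
"rahwoma" ends in a vowel. The stems ending in a vowel (vaslo → vasloen, hogbi → hogbien, gade → gadeen) add -en.
The other pattern: stems ending in a consonant add the prefix fa-.
So rahwoma → rahwomaen.

rahwomaen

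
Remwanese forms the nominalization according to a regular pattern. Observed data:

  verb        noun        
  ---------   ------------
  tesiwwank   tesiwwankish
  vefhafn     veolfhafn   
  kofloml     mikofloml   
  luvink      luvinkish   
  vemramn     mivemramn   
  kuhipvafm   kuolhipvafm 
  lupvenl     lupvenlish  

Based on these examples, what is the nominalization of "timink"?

timinkish

lupvenl and kofloml both end in -l yet inflect differently (lupvenlish, mikofloml), so the final letter is not what conditions the rule; the second-to-last letter is.
"timink" has second-to-last letter 'n'. The stems whose second-to-last letter is 'n' (luvink → luvinkish, lupvenl → lupvenlish, tesiwwank → tesiwwankish) add -ish.
So timink → timinkish.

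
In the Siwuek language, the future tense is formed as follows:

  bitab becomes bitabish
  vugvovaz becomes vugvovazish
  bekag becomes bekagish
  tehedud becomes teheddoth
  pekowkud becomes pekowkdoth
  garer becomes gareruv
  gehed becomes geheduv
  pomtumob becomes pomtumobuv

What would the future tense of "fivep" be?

"fivep" has last vowel 'e'. The stems whose last vowel is 'e' (garer → gareruv, gehed → geheduv) add -uv.
The other patterns: stems whose last vowel is 'a' add -ish; stems whose last vowel is 'u' delete the last vowel and add -oth.
So fivep → fivepuv.

fivepuv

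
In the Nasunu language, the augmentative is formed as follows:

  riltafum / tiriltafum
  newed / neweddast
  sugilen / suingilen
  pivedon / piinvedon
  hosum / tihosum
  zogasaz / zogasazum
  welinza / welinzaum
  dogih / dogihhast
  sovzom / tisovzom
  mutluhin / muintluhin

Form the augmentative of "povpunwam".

tipovpunwam

sovzom and pivedon both have last vowel 'o' yet inflect differently (tisovzom, piinvedon), so the last vowel is not what conditions the rule; the final letter is.
"povpunwam" ends in -m. The stems ending in -m (sovzom → tisovzom, riltafum → tiriltafum, hosum → tihosum) add the prefix ti-.
The other patterns: stems ending in -a or -z add -um; stems ending in -n insert -in- after the first vowel; stems ending in -d or -h double the final consonant and add -ast.
So povpunwam → tipovpunwam.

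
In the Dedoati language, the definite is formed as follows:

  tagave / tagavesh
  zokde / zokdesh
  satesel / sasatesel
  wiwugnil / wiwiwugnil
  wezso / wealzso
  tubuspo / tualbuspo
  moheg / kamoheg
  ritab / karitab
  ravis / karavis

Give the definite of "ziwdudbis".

kaziwdudbis

tagave and satesel both have last vowel 'e' yet inflect differently (tagavesh, sasatesel), so the last vowel is not what conditions the rule; the final letter is.
"ziwdudbis" ends in -s. The one such stem in the data (ravis → karavis) adds the prefix ka-, so the same rule applies.
The other patterns: stems ending in -e drop the final letter and add -esh; stems ending in -l repeat the first consonant+vowel as a prefix; stems ending in -o insert -al- after the first vowel.
So ziwdudbis → kaziwdudbis.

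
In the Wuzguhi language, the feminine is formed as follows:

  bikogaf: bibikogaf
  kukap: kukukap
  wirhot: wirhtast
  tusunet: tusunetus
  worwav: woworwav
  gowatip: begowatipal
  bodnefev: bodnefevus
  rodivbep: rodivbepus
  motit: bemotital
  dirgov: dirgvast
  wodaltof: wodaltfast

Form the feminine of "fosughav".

kukap and gowatip both end in -p yet inflect differently (kukukap, begowatipal), so the final letter is not what conditions the rule; the last vowel is.
"fosughav" has last vowel 'a'. The stems whose last vowel is 'a' (bikogaf → bibikogaf, kukap → kukukap, worwav → woworwav) repeat the first consonant+vowel as a prefix.
So fosughav → fofosughav.

fofosughav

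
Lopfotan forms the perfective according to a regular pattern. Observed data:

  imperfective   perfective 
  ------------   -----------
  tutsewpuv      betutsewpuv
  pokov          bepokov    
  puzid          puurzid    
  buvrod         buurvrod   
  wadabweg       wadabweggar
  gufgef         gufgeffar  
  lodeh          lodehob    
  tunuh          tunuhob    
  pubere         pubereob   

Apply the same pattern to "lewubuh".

pokov and buvrod both have last vowel 'o' yet inflect differently (bepokov, buurvrod), so the last vowel is not what conditions the rule; the final letter is.
"lewubuh" ends in -h. The stems ending in -h (lodeh → lodehob, tunuh → tunuhob) add -ob.
The other patterns: stems ending in -v add the prefix be-; stems ending in -d insert -ur- after the first vowel; stems ending in -f or -g double the final consonant and add -ar.
So lewubuh → lewubuhob.

lewubuhob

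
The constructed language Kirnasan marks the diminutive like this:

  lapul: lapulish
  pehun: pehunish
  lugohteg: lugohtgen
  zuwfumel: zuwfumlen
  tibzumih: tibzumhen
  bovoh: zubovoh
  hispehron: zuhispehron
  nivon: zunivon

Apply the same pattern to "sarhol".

zusarhol

lapul and zuwfumel both end in -l yet inflect differently (lapulish, zuwfumlen), so the final letter is not what conditions the rule; the last vowel is.
"sarhol" has last vowel 'o'. The stems whose last vowel is 'o' (bovoh → zubovoh, hispehron → zuhispehron, nivon → zunivon) add the prefix zu-.
So sarhol → zusarhol.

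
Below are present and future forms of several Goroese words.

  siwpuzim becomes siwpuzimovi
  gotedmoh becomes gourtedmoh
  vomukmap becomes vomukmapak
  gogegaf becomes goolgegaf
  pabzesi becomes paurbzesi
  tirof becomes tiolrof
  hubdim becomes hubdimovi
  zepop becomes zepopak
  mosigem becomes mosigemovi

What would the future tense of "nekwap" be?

nekwapak

"nekwap" ends in -p. The stems ending in -p (vomukmap → vomukmapak, zepop → zepopak) add -ak.
The other patterns: stems ending in -f insert -ol- after the first vowel; stems ending in -m add -ovi; stems ending in -h or -i insert -ur- after the first vowel.
So nekwap → nekwapak.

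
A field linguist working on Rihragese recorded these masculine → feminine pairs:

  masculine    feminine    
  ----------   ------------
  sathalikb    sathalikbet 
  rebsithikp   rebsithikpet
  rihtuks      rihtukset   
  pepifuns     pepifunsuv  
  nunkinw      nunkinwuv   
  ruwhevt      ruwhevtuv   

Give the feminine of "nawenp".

nawenpuv

rihtuks and pepifuns both end in -s yet inflect differently (rihtukset, pepifunsuv), so the final letter is not what conditions the rule; the second-to-last letter is.
"nawenp" has second-to-last letter 'n'. The stems whose second-to-last letter is 'n' (pepifuns → pepifunsuv, nunkinw → nunkinwuv) add -uv.
So nawenp → nawenpuv.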